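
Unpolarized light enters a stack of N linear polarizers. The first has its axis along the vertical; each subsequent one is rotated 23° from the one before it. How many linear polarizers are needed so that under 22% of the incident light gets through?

N = 6

First polarizer halves the unpolarized light: factor 1/2.
Each further stage multiplies by cos²(23°) = 0.8473.
After N polarizers: T = 0.5·0.8473^(N−1). Require T < 0.22 ⇒ N−1 > ln(0.22/0.5)/ln(0.8473) = 4.96, so N−1 ≥ 5 and N = 6.
Check: N=6 gives T = 0.2184 < 0.22; N=5 gives T = 0.2577.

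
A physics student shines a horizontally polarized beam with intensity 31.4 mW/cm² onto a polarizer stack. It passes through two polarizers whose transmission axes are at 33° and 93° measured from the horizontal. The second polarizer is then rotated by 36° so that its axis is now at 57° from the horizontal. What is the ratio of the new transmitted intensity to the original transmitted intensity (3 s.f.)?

I_new/I_old ≈ 3.34

Before rotation:
I₁ = I₀ cos²(33° − 0°) = I₀ cos²(33°) = 0.7034 I₀.
I₂ = I₁ cos²(93° − 33°) = 0.7034 I₀ · cos²(60°) = 0.1758 I₀.
After rotation:
I₁ = I₀ cos²(33° − 0°) = I₀ cos²(33°) = 0.7034 I₀.
I₂ = I₁ cos²(57° − 33°) = 0.7034 I₀ · cos²(24°) = 0.587 I₀.
Ratio = 0.587 / 0.1758 = 3.338.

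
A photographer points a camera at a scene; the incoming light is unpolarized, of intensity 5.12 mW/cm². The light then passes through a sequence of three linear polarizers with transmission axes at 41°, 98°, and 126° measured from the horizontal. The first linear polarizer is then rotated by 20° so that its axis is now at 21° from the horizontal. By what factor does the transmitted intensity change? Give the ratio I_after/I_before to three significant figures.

Before rotation:
Unpolarized light through the first polarizer → I₁ = ½ I₀, now polarized at 41°.
I₂ = I₁ cos²(98° − 41°) = 0.5 I₀ · cos²(57°) = 0.1483 I₀.
I₃ = I₂ cos²(126° − 98°) = 0.1483 I₀ · cos²(28°) = 0.1156 I₀.
After rotation:
Unpolarized light through the first polarizer → I₁ = ½ I₀, now polarized at 21°.
I₂ = I₁ cos²(98° − 21°) = 0.5 I₀ · cos²(77°) = 0.0253 I₀.
I₃ = I₂ cos²(126° − 98°) = 0.0253 I₀ · cos²(28°) = 0.01972 I₀.
Ratio = 0.01972 / 0.1156 = 0.1706.

I_new/I_old ≈ 0.171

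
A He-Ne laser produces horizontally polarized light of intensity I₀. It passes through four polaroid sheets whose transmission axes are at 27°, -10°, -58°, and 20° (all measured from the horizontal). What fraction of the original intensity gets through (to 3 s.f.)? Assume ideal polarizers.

By Malus's law, I₁ = I₀ cos²(27° − 0°) = I₀ cos²(27°) = 0.7939 I₀.
I₂ = I₁ cos²(-10° − 27°) = 0.7939 I₀ · cos²(37°) = 0.5064 I₀.
I₃ = I₂ cos²(-58° + 10°) = 0.5064 I₀ · cos²(48°) = 0.2267 I₀.
I₄ = I₃ cos²(20° + 58°) = 0.2267 I₀ · cos²(78°) = 0.0098 I₀.
Transmitted fraction = 0.0098.

≈ 0.00980 I₀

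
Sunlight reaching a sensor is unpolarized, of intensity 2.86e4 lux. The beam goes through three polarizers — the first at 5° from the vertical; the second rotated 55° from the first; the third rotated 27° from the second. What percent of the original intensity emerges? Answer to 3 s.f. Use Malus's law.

Unpolarized light through the first polarizer → I₁ = 2.86e4 lux/2 = 1.43e+04 lux, polarized at 5°.
I₂ = I₁ · cos²(55°) = 1.43e+04 · 0.329 = 4705 lux.
I₃ = I₂ · cos²(27°) = 4705 · 0.7939 = 3735 lux.
That is 13.06% of the incident intensity.

≈ 13.1%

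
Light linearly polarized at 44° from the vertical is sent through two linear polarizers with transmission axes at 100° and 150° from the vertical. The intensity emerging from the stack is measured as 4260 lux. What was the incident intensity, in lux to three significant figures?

By Malus's law, I₁ = I₀ cos²(100° − 44°) = I₀ cos²(56°) = 0.3127 I₀.
I₂ = I₁ cos²(150° − 100°) = 0.3127 I₀ · cos²(50°) = 0.1292 I₀.
So 4260 lux = 0.1292 I₀, giving I₀ = 4260/0.1292 = 3.297e+04 lux.

I₀ ≈ 3.30e4 lux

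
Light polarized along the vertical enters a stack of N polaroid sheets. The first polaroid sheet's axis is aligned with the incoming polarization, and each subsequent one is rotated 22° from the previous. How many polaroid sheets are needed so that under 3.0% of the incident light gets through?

First polarizer is aligned with the polarization: full transmission.
Each further stage multiplies by cos²(22°) = 0.8597.
After N polarizers: T = 0.8597^(N−1). Require T < 0.030 ⇒ N−1 > ln(0.030)/ln(0.8597) = 23.19, so N−1 ≥ 24 and N = 25.
Check: N=25 gives T = 0.02654 < 0.030; N=24 gives T = 0.03088.

N = 25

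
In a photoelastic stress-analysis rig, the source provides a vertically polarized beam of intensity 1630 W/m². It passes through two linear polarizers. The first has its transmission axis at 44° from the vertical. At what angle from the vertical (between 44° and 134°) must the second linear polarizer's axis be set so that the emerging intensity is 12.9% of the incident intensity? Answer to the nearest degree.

θ ≈ 104°

I₁ = I₀ cos²(44° − 0°) = I₀ cos²(44°) = 0.5174 I₀.
Need I₂/I₀ = 0.129, so cos²(θ − 44°) = 0.129 / 0.5174 = 0.2493.
θ − 44° = arccos(√0.2493) = 60.0°, giving θ ≈ 44 + 60.0 = 104.0°.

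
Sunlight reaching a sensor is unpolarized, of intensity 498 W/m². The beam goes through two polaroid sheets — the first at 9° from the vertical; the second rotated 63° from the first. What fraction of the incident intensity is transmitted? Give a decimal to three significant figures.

Unpolarized light through the first polarizer → I₁ = 498 W/m²/2 = 249 W/m², polarized at 9°.
I₂ = I₁ · cos²(63°) = 249 · 0.2061 = 51.32 W/m².
Transmitted fraction = 0.1031.

I/I₀ ≈ 0.103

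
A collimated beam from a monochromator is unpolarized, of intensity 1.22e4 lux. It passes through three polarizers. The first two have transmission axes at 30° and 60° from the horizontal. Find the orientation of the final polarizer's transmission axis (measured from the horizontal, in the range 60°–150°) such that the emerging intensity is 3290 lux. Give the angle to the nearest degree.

Unpolarized light through the first polarizer → I₁ = ½ I₀, now polarized at 30°.
I₂ = I₁ cos²(60° − 30°) = 0.5 I₀ · cos²(30°) = 0.375 I₀.
Target fraction: 3290 / 1.22e4 lux = 0.2697 of I₀.
Need I₃/I₀ = 0.2697, so cos²(θ − 60°) = 0.2697 / 0.375 = 0.7191.
θ − 60° = arccos(√0.7191) = 32.0°, giving θ ≈ 60 + 32.0 = 92.0°.

θ ≈ 92°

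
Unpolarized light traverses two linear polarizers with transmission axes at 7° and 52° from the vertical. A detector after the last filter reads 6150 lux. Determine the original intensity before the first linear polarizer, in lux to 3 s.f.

I₀ ≈ 2.46e4 lux

Unpolarized light through the first polarizer → I₁ = ½ I₀, now polarized at 7°.
I₂ = I₁ cos²(52° − 7°) = 0.5 I₀ · cos²(45°) = 0.25 I₀.
So 6150 lux = 0.25 I₀, giving I₀ = 6150/0.25 = 2.46e+04 lux.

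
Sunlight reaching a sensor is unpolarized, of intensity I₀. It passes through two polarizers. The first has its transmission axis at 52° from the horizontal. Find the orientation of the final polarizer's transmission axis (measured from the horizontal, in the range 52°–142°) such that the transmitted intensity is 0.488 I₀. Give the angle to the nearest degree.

θ ≈ 61°

Unpolarized light through the first polarizer → I₁ = ½ I₀, now polarized at 52°.
Need I₂/I₀ = 0.488, so cos²(θ − 52°) = 0.488 / 0.5 = 0.976.
θ − 52° = arccos(√0.976) = 8.9°, giving θ ≈ 52 + 8.9 = 60.9°.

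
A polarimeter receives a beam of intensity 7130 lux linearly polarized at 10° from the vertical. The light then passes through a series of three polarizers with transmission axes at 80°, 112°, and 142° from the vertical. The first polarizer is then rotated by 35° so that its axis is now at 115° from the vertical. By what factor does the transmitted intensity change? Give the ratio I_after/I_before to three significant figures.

I_new/I_old ≈ 0.794

Before rotation:
By Malus's law, I₁ = I₀ cos²(80° − 10°) = I₀ cos²(70°) = 0.117 I₀.
I₂ = I₁ cos²(112° − 80°) = 0.117 I₀ · cos²(32°) = 0.08413 I₀.
I₃ = I₂ cos²(142° − 112°) = 0.08413 I₀ · cos²(30°) = 0.0631 I₀.
After rotation:
I₁ = I₀ cos²(115° − 10°) = I₀ cos²(75°) = 0.06699 I₀.
I₂ = I₁ cos²(112° − 115°) = 0.06699 I₀ · cos²(3°) = 0.0668 I₀.
I₃ = I₂ cos²(142° − 112°) = 0.0668 I₀ · cos²(30°) = 0.0501 I₀.
Ratio = 0.0501 / 0.0631 = 0.7941.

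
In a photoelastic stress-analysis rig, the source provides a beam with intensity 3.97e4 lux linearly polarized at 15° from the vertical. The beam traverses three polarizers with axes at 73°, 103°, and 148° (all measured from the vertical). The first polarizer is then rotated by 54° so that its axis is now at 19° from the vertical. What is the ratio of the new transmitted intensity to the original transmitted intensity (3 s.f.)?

Before rotation:
I₁ = I₀ cos²(73° − 15°) = I₀ cos²(58°) = 0.2808 I₀.
I₂ = I₁ cos²(103° − 73°) = 0.2808 I₀ · cos²(30°) = 0.2106 I₀.
I₃ = I₂ cos²(148° − 103°) = 0.2106 I₀ · cos²(45°) = 0.1053 I₀.
After rotation:
I₁ = I₀ cos²(19° − 15°) = I₀ cos²(4°) = 0.9951 I₀.
I₂ = I₁ cos²(103° − 19°) = 0.9951 I₀ · cos²(84°) = 0.01087 I₀.
I₃ = I₂ cos²(148° − 103°) = 0.01087 I₀ · cos²(45°) = 0.005437 I₀.
Ratio = 0.005437 / 0.1053 = 0.05163.

I_new/I_old ≈ 0.0516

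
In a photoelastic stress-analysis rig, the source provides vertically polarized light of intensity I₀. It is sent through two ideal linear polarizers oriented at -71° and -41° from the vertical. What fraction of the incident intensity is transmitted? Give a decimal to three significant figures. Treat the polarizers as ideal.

I₁ = I₀ cos²(-71° − 0°) = I₀ cos²(71°) = 0.106 I₀.
I₂ = I₁ cos²(-41° + 71°) = 0.106 I₀ · cos²(30°) = 0.0795 I₀.
Transmitted fraction = 0.0795.

≈ 0.0795 I₀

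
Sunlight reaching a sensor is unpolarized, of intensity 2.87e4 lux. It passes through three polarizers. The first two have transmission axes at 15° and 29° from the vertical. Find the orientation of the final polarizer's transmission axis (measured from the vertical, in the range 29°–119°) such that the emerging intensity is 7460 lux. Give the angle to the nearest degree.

Unpolarized light through the first polarizer → I₁ = ½ I₀, now polarized at 15°.
I₂ = I₁ cos²(29° − 15°) = 0.5 I₀ · cos²(14°) = 0.4707 I₀.
Target fraction: 7460 / 2.87e4 lux = 0.2599 of I₀.
Need I₃/I₀ = 0.2599, so cos²(θ − 29°) = 0.2599 / 0.4707 = 0.5522.
θ − 29° = arccos(√0.5522) = 42.0°, giving θ ≈ 29 + 42.0 = 71.0°.

θ ≈ 71°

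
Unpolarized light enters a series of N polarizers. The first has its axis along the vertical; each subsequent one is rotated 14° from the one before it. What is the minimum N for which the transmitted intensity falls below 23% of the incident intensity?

First polarizer halves the unpolarized light: factor 1/2.
Each further stage multiplies by cos²(14°) = 0.9415.
After N polarizers: T = 0.5·0.9415^(N−1). Require T < 0.23 ⇒ N−1 > ln(0.23/0.5)/ln(0.9415) = 12.88, so N−1 ≥ 13 and N = 14.
Check: N=14 gives T = 0.2283 < 0.23; N=13 gives T = 0.2425.

N = 14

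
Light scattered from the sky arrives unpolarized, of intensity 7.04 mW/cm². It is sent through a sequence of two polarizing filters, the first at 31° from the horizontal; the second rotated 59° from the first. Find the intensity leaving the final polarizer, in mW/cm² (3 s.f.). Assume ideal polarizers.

Unpolarized light through the first polarizer → I₁ = 7.04 mW/cm²/2 = 3.52 mW/cm², polarized at 31°.
I₂ = I₁ · cos²(59°) = 3.52 · 0.2653 = 0.9337 mW/cm².

I ≈ 0.934 mW/cm²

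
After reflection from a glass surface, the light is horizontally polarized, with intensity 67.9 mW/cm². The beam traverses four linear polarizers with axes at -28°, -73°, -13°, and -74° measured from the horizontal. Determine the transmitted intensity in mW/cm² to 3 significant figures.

I ≈ 1.56 mW/cm²

I₁ = 67.9 mW/cm² · cos²(28°) = 52.93 mW/cm².
I₂ = I₁ · cos²(45°) = 52.93 · 0.5 = 26.47 mW/cm².
I₃ = I₂ · cos²(60°) = 26.47 · 0.25 = 6.617 mW/cm².
I₄ = I₃ · cos²(61°) = 6.617 · 0.235 = 1.555 mW/cm².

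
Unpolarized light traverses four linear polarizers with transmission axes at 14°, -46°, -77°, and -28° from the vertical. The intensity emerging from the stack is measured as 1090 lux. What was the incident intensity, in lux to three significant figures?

Unpolarized light through the first polarizer → I₁ = ½ I₀, now polarized at 14°.
I₂ = I₁ cos²(-46° − 14°) = 0.5 I₀ · cos²(60°) = 0.125 I₀.
I₃ = I₂ cos²(-77° + 46°) = 0.125 I₀ · cos²(31°) = 0.09184 I₀.
I₄ = I₃ cos²(-28° + 77°) = 0.09184 I₀ · cos²(49°) = 0.03953 I₀.
So 1090 lux = 0.03953 I₀, giving I₀ = 1090/0.03953 = 2.757e+04 lux.

I₀ ≈ 2.76e4 lux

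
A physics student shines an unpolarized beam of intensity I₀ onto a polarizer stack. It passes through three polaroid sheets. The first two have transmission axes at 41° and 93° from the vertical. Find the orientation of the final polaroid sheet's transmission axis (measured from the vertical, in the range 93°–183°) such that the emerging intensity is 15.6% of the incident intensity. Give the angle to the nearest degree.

θ ≈ 118°

Unpolarized light through the first polarizer → I₁ = ½ I₀, now polarized at 41°.
I₂ = I₁ cos²(93° − 41°) = 0.5 I₀ · cos²(52°) = 0.1895 I₀.
Need I₃/I₀ = 0.156, so cos²(θ − 93°) = 0.156 / 0.1895 = 0.8231.
θ − 93° = arccos(√0.8231) = 24.9°, giving θ ≈ 93 + 24.9 = 117.9°.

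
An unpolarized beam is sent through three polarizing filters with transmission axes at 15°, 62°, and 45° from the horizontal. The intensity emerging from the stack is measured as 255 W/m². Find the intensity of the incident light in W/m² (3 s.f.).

I₀ ≈ 1200 W/m²

Unpolarized light through the first polarizer → I₁ = ½ I₀, now polarized at 15°.
I₂ = I₁ cos²(62° − 15°) = 0.5 I₀ · cos²(47°) = 0.2326 I₀.
I₃ = I₂ cos²(45° − 62°) = 0.2326 I₀ · cos²(17°) = 0.2127 I₀.
So 255 W/m² = 0.2127 I₀, giving I₀ = 255/0.2127 = 1199 W/m².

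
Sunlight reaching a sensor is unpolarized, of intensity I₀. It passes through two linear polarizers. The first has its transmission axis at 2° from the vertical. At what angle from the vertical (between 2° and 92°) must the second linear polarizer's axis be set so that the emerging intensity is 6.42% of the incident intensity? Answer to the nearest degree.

θ ≈ 71°

Unpolarized light through the first polarizer → I₁ = ½ I₀, now polarized at 2°.
Need I₂/I₀ = 0.0642, so cos²(θ − 2°) = 0.0642 / 0.5 = 0.1284.
θ − 2° = arccos(√0.1284) = 69.0°, giving θ ≈ 2 + 69.0 = 71.0°.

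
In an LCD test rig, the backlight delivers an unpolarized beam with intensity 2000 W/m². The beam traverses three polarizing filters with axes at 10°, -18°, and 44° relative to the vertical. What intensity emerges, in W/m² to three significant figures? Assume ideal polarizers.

I ≈ 172 W/m²

Unpolarized light through the first polarizer → I₁ = 2000 W/m²/2 = 1000 W/m², polarized at 10°.
I₂ = I₁ · cos²(28°) = 1000 · 0.7796 = 779.6 W/m².
I₃ = I₂ · cos²(62°) = 779.6 · 0.2204 = 171.8 W/m².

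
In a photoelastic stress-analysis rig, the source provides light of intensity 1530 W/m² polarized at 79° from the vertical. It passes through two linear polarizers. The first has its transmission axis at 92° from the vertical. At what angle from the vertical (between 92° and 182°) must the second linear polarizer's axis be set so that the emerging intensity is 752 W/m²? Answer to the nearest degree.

θ ≈ 136°

I₁ = I₀ cos²(92° − 79°) = I₀ cos²(13°) = 0.9494 I₀.
Target fraction: 752 / 1530 W/m² = 0.4915 of I₀.
Need I₂/I₀ = 0.4915, so cos²(θ − 92°) = 0.4915 / 0.9494 = 0.5177.
θ − 92° = arccos(√0.5177) = 44.0°, giving θ ≈ 92 + 44.0 = 136.0°.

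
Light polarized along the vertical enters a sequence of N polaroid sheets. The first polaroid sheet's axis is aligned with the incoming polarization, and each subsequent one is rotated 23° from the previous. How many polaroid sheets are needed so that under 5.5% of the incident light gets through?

First polarizer is aligned with the polarization: full transmission.
Each further stage multiplies by cos²(23°) = 0.8473.
After N polarizers: T = 0.8473^(N−1). Require T < 0.055 ⇒ N−1 > ln(0.055)/ln(0.8473) = 17.51, so N−1 ≥ 18 and N = 19.
Check: N=19 gives T = 0.05069 < 0.055; N=18 gives T = 0.05983.

N = 19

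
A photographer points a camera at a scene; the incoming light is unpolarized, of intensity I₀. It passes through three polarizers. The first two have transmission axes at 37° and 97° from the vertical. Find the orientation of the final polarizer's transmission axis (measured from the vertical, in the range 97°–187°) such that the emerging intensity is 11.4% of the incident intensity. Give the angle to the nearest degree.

θ ≈ 114°

Unpolarized light through the first polarizer → I₁ = ½ I₀, now polarized at 37°.
I₂ = I₁ cos²(97° − 37°) = 0.5 I₀ · cos²(60°) = 0.125 I₀.
Need I₃/I₀ = 0.114, so cos²(θ − 97°) = 0.114 / 0.125 = 0.912.
θ − 97° = arccos(√0.912) = 17.3°, giving θ ≈ 97 + 17.3 = 114.3°.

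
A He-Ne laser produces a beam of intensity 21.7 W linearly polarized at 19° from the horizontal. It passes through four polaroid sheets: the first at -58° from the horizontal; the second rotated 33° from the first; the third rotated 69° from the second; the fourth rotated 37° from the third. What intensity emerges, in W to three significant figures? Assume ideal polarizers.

I₁ = 21.7 W · cos²(77°) = 1.098 W.
I₂ = I₁ · cos²(33°) = 1.098 · 0.7034 = 0.7724 W.
I₃ = I₂ · cos²(69°) = 0.7724 · 0.1284 = 0.09919 W.
I₄ = I₃ · cos²(37°) = 0.09919 · 0.6378 = 0.06327 W.

I ≈ 0.0633 W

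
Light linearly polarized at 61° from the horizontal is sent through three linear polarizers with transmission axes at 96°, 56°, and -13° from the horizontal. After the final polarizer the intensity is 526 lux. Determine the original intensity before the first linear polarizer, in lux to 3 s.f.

I₀ ≈ 1.04e4 lux

I₁ = I₀ cos²(96° − 61°) = I₀ cos²(35°) = 0.671 I₀.
I₂ = I₁ cos²(56° − 96°) = 0.671 I₀ · cos²(40°) = 0.3938 I₀.
I₃ = I₂ cos²(-13° − 56°) = 0.3938 I₀ · cos²(69°) = 0.05057 I₀.
So 526 lux = 0.05057 I₀, giving I₀ = 526/0.05057 = 1.04e+04 lux.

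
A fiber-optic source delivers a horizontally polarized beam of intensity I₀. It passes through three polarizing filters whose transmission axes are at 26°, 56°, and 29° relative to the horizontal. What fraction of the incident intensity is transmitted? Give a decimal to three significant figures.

≈ 0.481 I₀

I₁ = I₀ cos²(26° − 0°) = I₀ cos²(26°) = 0.8078 I₀.
I₂ = I₁ cos²(56° − 26°) = 0.8078 I₀ · cos²(30°) = 0.6059 I₀.
I₃ = I₂ cos²(29° − 56°) = 0.6059 I₀ · cos²(27°) = 0.481 I₀.
Transmitted fraction = 0.481.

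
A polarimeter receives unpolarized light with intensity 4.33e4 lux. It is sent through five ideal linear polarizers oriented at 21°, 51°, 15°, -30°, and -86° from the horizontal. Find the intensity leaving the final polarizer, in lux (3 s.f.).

Unpolarized light through the first polarizer → I₁ = 4.33e4 lux/2 = 2.165e+04 lux, polarized at 21°.
I₂ = I₁ · cos²(30°) = 2.165e+04 · 0.75 = 1.624e+04 lux.
I₃ = I₂ · cos²(36°) = 1.624e+04 · 0.6545 = 1.063e+04 lux.
I₄ = I₃ · cos²(45°) = 1.063e+04 · 0.5 = 5314 lux.
I₅ = I₄ · cos²(56°) = 5314 · 0.3127 = 1662 lux.

I ≈ 1660 lux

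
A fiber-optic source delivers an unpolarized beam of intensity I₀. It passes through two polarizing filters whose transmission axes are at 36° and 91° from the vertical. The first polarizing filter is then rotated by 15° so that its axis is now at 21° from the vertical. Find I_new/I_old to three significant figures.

I_new/I_old ≈ 0.356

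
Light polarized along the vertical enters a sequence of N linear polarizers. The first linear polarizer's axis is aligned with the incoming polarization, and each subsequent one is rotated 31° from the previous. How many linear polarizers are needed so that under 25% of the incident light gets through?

N = 6

First polarizer is aligned with the polarization: full transmission.
Each further stage multiplies by cos²(31°) = 0.7347.
After N polarizers: T = 0.7347^(N−1). Require T < 0.25 ⇒ N−1 > ln(0.25)/ln(0.7347) = 4.50, so N−1 ≥ 5 and N = 6.
Check: N=6 gives T = 0.2141 < 0.25; N=5 gives T = 0.2914.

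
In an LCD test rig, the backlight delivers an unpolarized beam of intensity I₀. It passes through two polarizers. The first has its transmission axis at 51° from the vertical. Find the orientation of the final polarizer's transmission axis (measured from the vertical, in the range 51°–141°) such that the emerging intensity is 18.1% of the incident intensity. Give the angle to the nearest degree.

θ ≈ 104°

Unpolarized light through the first polarizer → I₁ = ½ I₀, now polarized at 51°.
Need I₂/I₀ = 0.181, so cos²(θ − 51°) = 0.181 / 0.5 = 0.362.
θ − 51° = arccos(√0.362) = 53.0°, giving θ ≈ 51 + 53.0 = 104.0°.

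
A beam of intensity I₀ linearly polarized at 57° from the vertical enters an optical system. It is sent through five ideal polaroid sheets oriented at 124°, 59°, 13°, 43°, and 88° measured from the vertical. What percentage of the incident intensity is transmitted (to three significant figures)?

≈ 0.493%

I₁ = I₀ cos²(124° − 57°) = I₀ cos²(67°) = 0.1527 I₀.
I₂ = I₁ cos²(59° − 124°) = 0.1527 I₀ · cos²(65°) = 0.02727 I₀.
I₃ = I₂ cos²(13° − 59°) = 0.02727 I₀ · cos²(46°) = 0.01316 I₀.
I₄ = I₃ cos²(43° − 13°) = 0.01316 I₀ · cos²(30°) = 0.009869 I₀.
I₅ = I₄ cos²(88° − 43°) = 0.009869 I₀ · cos²(45°) = 0.004934 I₀.
That is 0.4934% of the incident intensity.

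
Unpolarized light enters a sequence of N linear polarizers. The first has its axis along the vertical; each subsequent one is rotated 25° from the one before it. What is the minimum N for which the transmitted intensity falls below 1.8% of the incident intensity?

N = 18

First polarizer halves the unpolarized light: factor 1/2.
Each further stage multiplies by cos²(25°) = 0.8214.
After N polarizers: T = 0.5·0.8214^(N−1). Require T < 0.018 ⇒ N−1 > ln(0.018/0.5)/ln(0.8214) = 16.90, so N−1 ≥ 17 and N = 18.
Check: N=18 gives T = 0.01763 < 0.018; N=17 gives T = 0.02147.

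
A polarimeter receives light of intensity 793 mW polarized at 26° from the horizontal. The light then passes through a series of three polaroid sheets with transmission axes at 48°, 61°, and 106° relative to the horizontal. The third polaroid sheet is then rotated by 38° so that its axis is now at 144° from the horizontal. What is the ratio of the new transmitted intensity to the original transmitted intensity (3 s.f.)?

Before rotation:
I₁ = I₀ cos²(48° − 26°) = I₀ cos²(22°) = 0.8597 I₀.
I₂ = I₁ cos²(61° − 48°) = 0.8597 I₀ · cos²(13°) = 0.8162 I₀.
I₃ = I₂ cos²(106° − 61°) = 0.8162 I₀ · cos²(45°) = 0.4081 I₀.
After rotation:
I₁ = I₀ cos²(48° − 26°) = I₀ cos²(22°) = 0.8597 I₀.
I₂ = I₁ cos²(61° − 48°) = 0.8597 I₀ · cos²(13°) = 0.8162 I₀.
I₃ = I₂ cos²(144° − 61°) = 0.8162 I₀ · cos²(83°) = 0.01212 I₀.
Ratio = 0.01212 / 0.4081 = 0.0297.

I_new/I_old ≈ 0.0297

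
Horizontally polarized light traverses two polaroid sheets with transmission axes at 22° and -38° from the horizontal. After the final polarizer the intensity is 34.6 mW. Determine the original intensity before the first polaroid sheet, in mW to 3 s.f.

I₀ ≈ 161 mW

I₁ = I₀ cos²(22° − 0°) = I₀ cos²(22°) = 0.8597 I₀.
I₂ = I₁ cos²(-38° − 22°) = 0.8597 I₀ · cos²(60°) = 0.2149 I₀.
So 34.6 mW = 0.2149 I₀, giving I₀ = 34.6/0.2149 = 161 mW.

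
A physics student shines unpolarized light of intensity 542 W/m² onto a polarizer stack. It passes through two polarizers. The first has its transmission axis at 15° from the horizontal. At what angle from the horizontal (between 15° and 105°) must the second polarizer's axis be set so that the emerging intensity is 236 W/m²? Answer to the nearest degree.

θ ≈ 36°

Unpolarized light through the first polarizer → I₁ = ½ I₀, now polarized at 15°.
Target fraction: 236 / 542 W/m² = 0.4354 of I₀.
Need I₂/I₀ = 0.4354, so cos²(θ − 15°) = 0.4354 / 0.5 = 0.8708.
θ − 15° = arccos(√0.8708) = 21.1°, giving θ ≈ 15 + 21.1 = 36.1°.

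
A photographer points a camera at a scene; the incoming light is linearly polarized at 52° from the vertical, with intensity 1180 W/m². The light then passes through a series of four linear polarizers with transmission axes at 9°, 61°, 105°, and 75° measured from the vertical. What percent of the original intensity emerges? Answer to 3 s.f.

I₁ = 1180 W/m² · cos²(43°) = 631.2 W/m².
I₂ = I₁ · cos²(52°) = 631.2 · 0.379 = 239.2 W/m².
I₃ = I₂ · cos²(44°) = 239.2 · 0.5174 = 123.8 W/m².
I₄ = I₃ · cos²(30°) = 123.8 · 0.75 = 92.84 W/m².
That is 7.868% of the incident intensity.

≈ 7.87%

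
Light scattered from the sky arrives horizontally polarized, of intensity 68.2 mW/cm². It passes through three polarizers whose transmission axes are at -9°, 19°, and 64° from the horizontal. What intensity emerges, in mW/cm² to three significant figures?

I ≈ 25.9 mW/cm²

By Malus's law, I₁ = 68.2 mW/cm² · cos²(9°) = 66.53 mW/cm².
I₂ = I₁ · cos²(28°) = 66.53 · 0.7796 = 51.87 mW/cm².
I₃ = I₂ · cos²(45°) = 51.87 · 0.5 = 25.93 mW/cm².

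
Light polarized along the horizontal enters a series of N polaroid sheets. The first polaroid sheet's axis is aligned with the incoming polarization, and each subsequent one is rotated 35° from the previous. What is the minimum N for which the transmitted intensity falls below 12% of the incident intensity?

First polarizer is aligned with the polarization: full transmission.
Each further stage multiplies by cos²(35°) = 0.671.
After N polarizers: T = 0.671^(N−1). Require T < 0.12 ⇒ N−1 > ln(0.12)/ln(0.671) = 5.31, so N−1 ≥ 6 and N = 7.
Check: N=7 gives T = 0.09128 < 0.12; N=6 gives T = 0.136.

N = 7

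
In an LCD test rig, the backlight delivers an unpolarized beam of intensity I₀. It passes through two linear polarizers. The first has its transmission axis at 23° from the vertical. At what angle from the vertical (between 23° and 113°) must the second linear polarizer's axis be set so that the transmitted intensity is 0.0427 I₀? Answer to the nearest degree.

θ ≈ 96°

Unpolarized light through the first polarizer → I₁ = ½ I₀, now polarized at 23°.
Need I₂/I₀ = 0.0427, so cos²(θ − 23°) = 0.0427 / 0.5 = 0.0854.
θ − 23° = arccos(√0.0854) = 73.0°, giving θ ≈ 23 + 73.0 = 96.0°.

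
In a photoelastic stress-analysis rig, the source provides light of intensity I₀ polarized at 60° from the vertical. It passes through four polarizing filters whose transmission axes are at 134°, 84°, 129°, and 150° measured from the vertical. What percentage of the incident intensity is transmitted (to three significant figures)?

≈ 1.37%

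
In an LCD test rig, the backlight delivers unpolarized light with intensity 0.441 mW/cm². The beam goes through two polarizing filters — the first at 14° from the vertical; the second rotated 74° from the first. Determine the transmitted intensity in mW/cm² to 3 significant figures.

Unpolarized light through the first polarizer → I₁ = 0.441 mW/cm²/2 = 0.2205 mW/cm², polarized at 14°.
I₂ = I₁ · cos²(74°) = 0.2205 · 0.07598 = 0.01675 mW/cm².

I ≈ 0.0168 mW/cm²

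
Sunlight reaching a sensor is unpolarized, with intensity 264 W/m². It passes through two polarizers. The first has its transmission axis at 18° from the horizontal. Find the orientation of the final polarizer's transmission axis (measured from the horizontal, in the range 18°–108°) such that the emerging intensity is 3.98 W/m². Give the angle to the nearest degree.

θ ≈ 98°

Unpolarized light through the first polarizer → I₁ = ½ I₀, now polarized at 18°.
Target fraction: 3.98 / 264 W/m² = 0.01508 of I₀.
Need I₂/I₀ = 0.01508, so cos²(θ − 18°) = 0.01508 / 0.5 = 0.03015.
θ − 18° = arccos(√0.03015) = 80.0°, giving θ ≈ 18 + 80.0 = 98.0°.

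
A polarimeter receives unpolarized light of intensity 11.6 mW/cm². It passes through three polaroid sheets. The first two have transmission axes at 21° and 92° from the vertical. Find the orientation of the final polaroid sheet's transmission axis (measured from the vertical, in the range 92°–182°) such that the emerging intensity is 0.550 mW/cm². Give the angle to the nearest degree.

θ ≈ 111°

Unpolarized light through the first polarizer → I₁ = ½ I₀, now polarized at 21°.
I₂ = I₁ cos²(92° − 21°) = 0.5 I₀ · cos²(71°) = 0.053 I₀.
Target fraction: 0.550 / 11.6 mW/cm² = 0.04741 of I₀.
Need I₃/I₀ = 0.04741, so cos²(θ − 92°) = 0.04741 / 0.053 = 0.8946.
θ − 92° = arccos(√0.8946) = 18.9°, giving θ ≈ 92 + 18.9 = 110.9°.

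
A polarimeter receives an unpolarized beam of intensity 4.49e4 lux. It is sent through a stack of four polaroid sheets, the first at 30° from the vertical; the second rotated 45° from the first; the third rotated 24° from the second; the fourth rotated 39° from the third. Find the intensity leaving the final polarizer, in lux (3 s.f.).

Unpolarized light through the first polarizer → I₁ = 4.49e4 lux/2 = 2.245e+04 lux, polarized at 30°.
I₂ = I₁ · cos²(45°) = 2.245e+04 · 0.5 = 1.123e+04 lux.
I₃ = I₂ · cos²(24°) = 1.123e+04 · 0.8346 = 9368 lux.
I₄ = I₃ · cos²(39°) = 9368 · 0.604 = 5658 lux.

I ≈ 5660 lux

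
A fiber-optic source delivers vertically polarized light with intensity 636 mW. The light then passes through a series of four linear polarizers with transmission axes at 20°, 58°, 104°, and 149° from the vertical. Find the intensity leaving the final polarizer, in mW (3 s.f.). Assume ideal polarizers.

I ≈ 84.1 mW

By Malus's law, I₁ = 636 mW · cos²(20°) = 561.6 mW.
I₂ = I₁ · cos²(38°) = 561.6 · 0.621 = 348.7 mW.
I₃ = I₂ · cos²(46°) = 348.7 · 0.4826 = 168.3 mW.
I₄ = I₃ · cos²(45°) = 168.3 · 0.5 = 84.14 mW.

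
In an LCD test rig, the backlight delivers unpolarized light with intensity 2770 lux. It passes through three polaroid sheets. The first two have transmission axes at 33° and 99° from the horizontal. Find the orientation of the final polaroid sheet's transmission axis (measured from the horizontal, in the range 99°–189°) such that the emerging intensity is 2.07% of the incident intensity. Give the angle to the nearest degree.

θ ≈ 159°

Unpolarized light through the first polarizer → I₁ = ½ I₀, now polarized at 33°.
I₂ = I₁ cos²(99° − 33°) = 0.5 I₀ · cos²(66°) = 0.08272 I₀.
Need I₃/I₀ = 0.0207, so cos²(θ − 99°) = 0.0207 / 0.08272 = 0.2502.
θ − 99° = arccos(√0.2502) = 60.0°, giving θ ≈ 99 + 60.0 = 159.0°.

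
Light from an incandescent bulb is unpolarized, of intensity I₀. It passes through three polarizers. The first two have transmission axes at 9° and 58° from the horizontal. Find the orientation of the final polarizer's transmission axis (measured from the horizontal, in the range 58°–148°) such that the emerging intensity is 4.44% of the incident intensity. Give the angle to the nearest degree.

θ ≈ 121°

Unpolarized light through the first polarizer → I₁ = ½ I₀, now polarized at 9°.
I₂ = I₁ cos²(58° − 9°) = 0.5 I₀ · cos²(49°) = 0.2152 I₀.
Need I₃/I₀ = 0.0444, so cos²(θ − 58°) = 0.0444 / 0.2152 = 0.2063.
θ − 58° = arccos(√0.2063) = 63.0°, giving θ ≈ 58 + 63.0 = 121.0°.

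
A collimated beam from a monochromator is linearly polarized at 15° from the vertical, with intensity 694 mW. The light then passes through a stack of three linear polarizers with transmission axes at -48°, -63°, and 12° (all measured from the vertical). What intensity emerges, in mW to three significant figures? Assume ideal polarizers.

By Malus's law, I₁ = 694 mW · cos²(63°) = 143 mW.
I₂ = I₁ · cos²(15°) = 143 · 0.933 = 133.5 mW.
I₃ = I₂ · cos²(75°) = 133.5 · 0.06699 = 8.94 mW.

I ≈ 8.94 mW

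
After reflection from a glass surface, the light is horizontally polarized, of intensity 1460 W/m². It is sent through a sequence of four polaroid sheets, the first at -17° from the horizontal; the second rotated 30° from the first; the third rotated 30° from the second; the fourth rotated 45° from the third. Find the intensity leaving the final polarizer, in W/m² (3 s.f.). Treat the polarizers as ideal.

I₁ = 1460 W/m² · cos²(17°) = 1335 W/m².
I₂ = I₁ · cos²(30°) = 1335 · 0.75 = 1001 W/m².
I₃ = I₂ · cos²(30°) = 1001 · 0.75 = 751 W/m².
I₄ = I₃ · cos²(45°) = 751 · 0.5 = 375.5 W/m².

I ≈ 376 W/m²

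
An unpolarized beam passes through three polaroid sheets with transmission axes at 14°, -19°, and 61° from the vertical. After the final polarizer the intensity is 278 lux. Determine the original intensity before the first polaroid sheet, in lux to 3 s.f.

Unpolarized light through the first polarizer → I₁ = ½ I₀, now polarized at 14°.
I₂ = I₁ cos²(-19° − 14°) = 0.5 I₀ · cos²(33°) = 0.3517 I₀.
I₃ = I₂ cos²(61° + 19°) = 0.3517 I₀ · cos²(80°) = 0.0106 I₀.
So 278 lux = 0.0106 I₀, giving I₀ = 278/0.0106 = 2.622e+04 lux.

I₀ ≈ 2.62e4 lux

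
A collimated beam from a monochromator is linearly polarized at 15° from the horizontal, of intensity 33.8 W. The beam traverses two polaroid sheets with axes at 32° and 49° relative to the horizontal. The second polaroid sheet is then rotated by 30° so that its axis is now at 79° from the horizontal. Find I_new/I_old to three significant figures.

Before rotation:
By Malus's law, I₁ = I₀ cos²(32° − 15°) = I₀ cos²(17°) = 0.9145 I₀.
I₂ = I₁ cos²(49° − 32°) = 0.9145 I₀ · cos²(17°) = 0.8363 I₀.
After rotation:
I₁ = I₀ cos²(32° − 15°) = I₀ cos²(17°) = 0.9145 I₀.
I₂ = I₁ cos²(79° − 32°) = 0.9145 I₀ · cos²(47°) = 0.4254 I₀.
Ratio = 0.4254 / 0.8363 = 0.5086.

I_new/I_old ≈ 0.509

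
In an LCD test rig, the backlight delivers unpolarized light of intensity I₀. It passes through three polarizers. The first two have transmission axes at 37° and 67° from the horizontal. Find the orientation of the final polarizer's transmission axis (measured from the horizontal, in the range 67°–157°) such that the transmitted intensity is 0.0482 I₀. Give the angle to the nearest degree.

Unpolarized light through the first polarizer → I₁ = ½ I₀, now polarized at 37°.
I₂ = I₁ cos²(67° − 37°) = 0.5 I₀ · cos²(30°) = 0.375 I₀.
Need I₃/I₀ = 0.0482, so cos²(θ − 67°) = 0.0482 / 0.375 = 0.1285.
θ − 67° = arccos(√0.1285) = 69.0°, giving θ ≈ 67 + 69.0 = 136.0°.

θ ≈ 136°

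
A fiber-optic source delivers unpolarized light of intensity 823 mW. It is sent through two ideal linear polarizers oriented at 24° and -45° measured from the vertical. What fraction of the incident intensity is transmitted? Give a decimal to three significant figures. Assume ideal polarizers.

Unpolarized light through the first polarizer → I₁ = 823 mW/2 = 411.5 mW, polarized at 24°.
I₂ = I₁ · cos²(69°) = 411.5 · 0.1284 = 52.85 mW.
Transmitted fraction = 0.06421.

I/I₀ ≈ 0.0642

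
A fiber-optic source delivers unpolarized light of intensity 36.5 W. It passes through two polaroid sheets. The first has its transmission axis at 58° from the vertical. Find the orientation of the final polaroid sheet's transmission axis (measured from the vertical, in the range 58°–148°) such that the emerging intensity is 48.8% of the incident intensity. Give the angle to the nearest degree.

Unpolarized light through the first polarizer → I₁ = ½ I₀, now polarized at 58°.
Need I₂/I₀ = 0.488, so cos²(θ − 58°) = 0.488 / 0.5 = 0.976.
θ − 58° = arccos(√0.976) = 8.9°, giving θ ≈ 58 + 8.9 = 66.9°.

θ ≈ 67°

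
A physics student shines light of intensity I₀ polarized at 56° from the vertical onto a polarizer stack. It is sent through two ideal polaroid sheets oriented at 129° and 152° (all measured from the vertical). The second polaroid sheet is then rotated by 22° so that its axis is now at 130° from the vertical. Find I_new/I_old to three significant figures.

Before rotation:
I₁ = I₀ cos²(129° − 56°) = I₀ cos²(73°) = 0.08548 I₀.
I₂ = I₁ cos²(152° − 129°) = 0.08548 I₀ · cos²(23°) = 0.07243 I₀.
After rotation:
I₁ = I₀ cos²(129° − 56°) = I₀ cos²(73°) = 0.08548 I₀.
I₂ = I₁ cos²(130° − 129°) = 0.08548 I₀ · cos²(1°) = 0.08546 I₀.
Ratio = 0.08546 / 0.07243 = 1.18.

I_new/I_old ≈ 1.18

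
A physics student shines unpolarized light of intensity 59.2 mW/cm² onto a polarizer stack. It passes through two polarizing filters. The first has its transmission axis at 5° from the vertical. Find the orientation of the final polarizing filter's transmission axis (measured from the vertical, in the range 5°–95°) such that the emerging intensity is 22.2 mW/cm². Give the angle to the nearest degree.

Unpolarized light through the first polarizer → I₁ = ½ I₀, now polarized at 5°.
Target fraction: 22.2 / 59.2 mW/cm² = 0.375 of I₀.
Need I₂/I₀ = 0.375, so cos²(θ − 5°) = 0.375 / 0.5 = 0.75.
θ − 5° = arccos(√0.75) = 30.0°, giving θ ≈ 5 + 30.0 = 35.0°.

θ ≈ 35°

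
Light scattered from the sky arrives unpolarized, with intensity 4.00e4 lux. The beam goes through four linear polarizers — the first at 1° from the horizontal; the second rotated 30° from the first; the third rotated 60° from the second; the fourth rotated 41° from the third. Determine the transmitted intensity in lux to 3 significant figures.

I ≈ 2140 lux

Unpolarized light through the first polarizer → I₁ = 4.00e4 lux/2 = 2e+04 lux, polarized at 1°.
I₂ = I₁ · cos²(30°) = 2e+04 · 0.75 = 1.5e+04 lux.
I₃ = I₂ · cos²(60°) = 1.5e+04 · 0.25 = 3750 lux.
I₄ = I₃ · cos²(41°) = 3750 · 0.5696 = 2136 lux.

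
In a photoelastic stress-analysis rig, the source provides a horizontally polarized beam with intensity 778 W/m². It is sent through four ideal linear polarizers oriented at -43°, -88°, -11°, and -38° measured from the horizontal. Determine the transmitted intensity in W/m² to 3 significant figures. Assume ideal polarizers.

I₁ = 778 W/m² · cos²(43°) = 416.1 W/m².
I₂ = I₁ · cos²(45°) = 416.1 · 0.5 = 208.1 W/m².
I₃ = I₂ · cos²(77°) = 208.1 · 0.0506 = 10.53 W/m².
I₄ = I₃ · cos²(27°) = 10.53 · 0.7939 = 8.359 W/m².

I ≈ 8.36 W/m²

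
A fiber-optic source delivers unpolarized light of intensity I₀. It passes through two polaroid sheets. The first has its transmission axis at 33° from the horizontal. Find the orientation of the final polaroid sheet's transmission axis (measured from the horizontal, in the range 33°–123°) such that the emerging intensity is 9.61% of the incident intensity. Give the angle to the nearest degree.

θ ≈ 97°

Unpolarized light through the first polarizer → I₁ = ½ I₀, now polarized at 33°.
Need I₂/I₀ = 0.0961, so cos²(θ − 33°) = 0.0961 / 0.5 = 0.1922.
θ − 33° = arccos(√0.1922) = 64.0°, giving θ ≈ 33 + 64.0 = 97.0°.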